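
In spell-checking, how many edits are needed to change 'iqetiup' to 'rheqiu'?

Let D[i][j] be the edit distance between the first i characters of 'iqetiup' and the first j characters of 'rheqiu', with D[i][0] = i, D[0][j] = j, and D[i][j] = D[i-1][j-1] if the characters match, else 1 + min(D[i-1][j], D[i][j-1], D[i-1][j-1]). Filling the table (rows: prefixes of 'iqetiup', columns: prefixes of 'rheqiu'):
     ε  r  h  e  q  i  u
  ε  0  1  2  3  4  5  6
  i  1  1  2  3  4  4  5
  q  2  2  2  3  3  4  5
  e  3  3  3  2  3  4  5
  t  4  4  4  3  3  4  5
  i  5  5  5  4  4  3  4
  u  6  6  6  5  5  4  3
  p  7  7  7  6  6  5  4
The bottom-right entry gives D[7][6] = 4, so no sequence of fewer than 4 edits works. Backtracking through the table gives one optimal edit sequence (4 edits):
  iqetiup → rqetiup (sub i→r @1)
  rqetiup → rhetiup (sub q→h @2)
  rhetiup → rheqiup (sub t→q @4)
  rheqiup → rheqiu (del p @7)
Edit distance = 4.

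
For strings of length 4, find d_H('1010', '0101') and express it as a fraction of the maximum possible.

Differing positions: 1, 2, 3, 4. Hamming distance = 4. The maximum possible Hamming distance for length-4 strings is 4, so d_H/4 = 4/4 = 1.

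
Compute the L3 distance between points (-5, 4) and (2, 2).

(Σ|x_i - y_i|^3)^(1/3) = (|-5 - 2|^3 + |4 - 2|^3)^(1/3)
= (7^3 + 2^3)^(1/3) = (343 + 8)^(1/3) = (351)^(1/3) ≈ 7.054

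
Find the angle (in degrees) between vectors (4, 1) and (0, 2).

With u = (4, 1), v = (0, 2):
u·v = 4·0 + 1·2 = 0 + 2 = 2.
|u| = √(4² + 1²) = √17, |v| = √(0² + 2²) = √4, so |u||v| = √(17·4) = √68.
cos θ = (u·v)/(|u||v|) = 2/√68 ≈ 0.242536
θ = arccos(0.242536) ≈ 75.96°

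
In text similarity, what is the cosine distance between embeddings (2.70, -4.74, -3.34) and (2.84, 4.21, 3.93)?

With u = (2.70, -4.74, -3.34), v = (2.84, 4.21, 3.93):
u·v = 2.7·2.84 + (-4.74)·4.21 + (-3.34)·3.93 = 7.668 + (-19.9554) + (-13.1262) = -25.4136.
|u| = √(2.7² + (-4.74)² + (-3.34)²) = √(7.29 + 22.4676 + 11.1556) = √40.9132, |v| = √(2.84² + 4.21² + 3.93²) = √(8.0656 + 17.7241 + 15.4449) = √41.2346.
cos θ = (u·v)/(|u||v|) = -25.4136/(√40.9132·√41.2346) ≈ -0.6187
Cosine distance = 1 - cos θ ≈ 1 - (-0.6187) = 1.6187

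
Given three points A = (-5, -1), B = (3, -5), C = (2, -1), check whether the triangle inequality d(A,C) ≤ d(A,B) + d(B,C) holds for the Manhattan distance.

d(A,B) = 8 + 4 = 12, d(B,C) = 1 + 4 = 5, d(A,C) = 7 + 0 = 7.
d(A,C) = 7 ≤ 12 + 5 = 17. Triangle inequality is satisfied.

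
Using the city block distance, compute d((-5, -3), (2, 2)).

Σ|x_i - y_i| = |-5 - 2| + |-3 - 2| = 7 + 5 = 12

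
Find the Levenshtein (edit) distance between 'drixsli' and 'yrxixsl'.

Let D[i][j] be the edit distance between the first i characters of 'drixsli' and the first j characters of 'yrxixsl', with D[i][0] = i, D[0][j] = j, and D[i][j] = D[i-1][j-1] if the characters match, else 1 + min(D[i-1][j], D[i][j-1], D[i-1][j-1]). Filling the table (rows: prefixes of 'drixsli', columns: prefixes of 'yrxixsl'):
     ε  y  r  x  i  x  s  l
  ε  0  1  2  3  4  5  6  7
  d  1  1  2  3  4  5  6  7
  r  2  2  1  2  3  4  5  6
  i  3  3  2  2  2  3  4  5
  x  4  4  3  2  3  2  3  4
  s  5  5  4  3  3  3  2  3
  l  6  6  5  4  4  4  3  2
  i  7  7  6  5  4  5  4  3
The bottom-right entry gives D[7][7] = 3, so no sequence of fewer than 3 edits works. Backtracking through the table gives one optimal edit sequence (3 edits):
  drixsli → yrixsli (sub d→y @1)
  yrixsli → yrxixsli (ins x @3)
  yrxixsli → yrxixsl (del i @8)
Edit distance = 3.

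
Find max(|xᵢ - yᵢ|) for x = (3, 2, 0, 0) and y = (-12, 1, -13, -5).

max(|x_i - y_i|) = max(|3 - (-12)|, |2 - 1|, |0 - (-13)|, |0 - (-5)|) = max(15, 1, 13, 5) = 15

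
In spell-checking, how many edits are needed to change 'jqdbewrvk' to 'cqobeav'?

Let D[i][j] be the edit distance between the first i characters of 'jqdbewrvk' and the first j characters of 'cqobeav', with D[i][0] = i, D[0][j] = j, and D[i][j] = D[i-1][j-1] if the characters match, else 1 + min(D[i-1][j], D[i][j-1], D[i-1][j-1]). Filling the table (rows: prefixes of 'jqdbewrvk', columns: prefixes of 'cqobeav'):
     ε  c  q  o  b  e  a  v
  ε  0  1  2  3  4  5  6  7
  j  1  1  2  3  4  5  6  7
  q  2  2  1  2  3  4  5  6
  d  3  3  2  2  3  4  5  6
  b  4  4  3  3  2  3  4  5
  e  5  5  4  4  3  2  3  4
  w  6  6  5  5  4  3  3  4
  r  7  7  6  6  5  4  4  4
  v  8  8  7  7  6  5  5  4
  k  9  9  8  8  7  6  6  5
The bottom-right entry gives D[9][7] = 5, so no sequence of fewer than 5 edits works. Backtracking through the table gives one optimal edit sequence (5 edits):
  jqdbewrvk → cqdbewrvk (sub j→c @1)
  cqdbewrvk → cqobewrvk (sub d→o @3)
  cqobewrvk → cqobervk (del w @6)
  cqobervk → cqobeavk (sub r→a @6)
  cqobeavk → cqobeav (del k @8)
Edit distance = 5.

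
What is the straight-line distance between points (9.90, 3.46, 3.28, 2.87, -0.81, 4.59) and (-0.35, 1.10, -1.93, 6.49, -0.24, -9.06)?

√(Σ(x_i - y_i)²) = √((9.9 - (-0.35))² + (3.46 - 1.1)² + (3.28 - (-1.93))² + (2.87 - 6.49)² + (-0.81 - (-0.24))² + (4.59 - (-9.06))²)
= √(10.25² + 2.36² + 5.21² + (-3.62)² + (-0.57)² + 13.65²) = √(105.0625 + 5.5696 + 27.1441 + 13.1044 + 0.3249 + 186.3225) = √337.528 ≈ 18.3719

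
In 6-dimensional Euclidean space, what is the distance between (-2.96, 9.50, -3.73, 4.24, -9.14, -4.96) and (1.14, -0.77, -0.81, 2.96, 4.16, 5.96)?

√(Σ(x_i - y_i)²) = √((-2.96 - 1.14)² + (9.5 - (-0.77))² + (-3.73 - (-0.81))² + (4.24 - 2.96)² + (-9.14 - 4.16)² + (-4.96 - 5.96)²)
= √((-4.1)² + 10.27² + (-2.92)² + 1.28² + (-13.3)² + (-10.92)²) = √(16.81 + 105.4729 + 8.5264 + 1.6384 + 176.89 + 119.2464) = √428.5841 ≈ 20.7023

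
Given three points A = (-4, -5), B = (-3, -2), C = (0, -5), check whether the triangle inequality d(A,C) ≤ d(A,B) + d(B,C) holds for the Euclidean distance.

d(A,B) = √(1² + 3²) = √10 ≈ 3.1623, d(B,C) = √(3² + 3²) = √18 ≈ 4.2426, d(A,C) = √(4² + 0²) = √16 = 4.
d(A,C) = 4 ≤ 3.1623 + 4.2426 = 7.4049. Triangle inequality is satisfied.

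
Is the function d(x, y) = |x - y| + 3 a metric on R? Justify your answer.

No. d fails identity of indiscernibles (specifically d(x,x) = 0): d(-4, -4) = |-4 - (-4)| + 3 = 0 + 3 = 3 ≠ 0.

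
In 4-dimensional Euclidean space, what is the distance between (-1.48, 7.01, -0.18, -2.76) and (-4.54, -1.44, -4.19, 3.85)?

√(Σ(x_i - y_i)²) = √((-1.48 - (-4.54))² + (7.01 - (-1.44))² + (-0.18 - (-4.19))² + (-2.76 - 3.85)²)
= √(3.06² + 8.45² + 4.01² + (-6.61)²) = √(9.3636 + 71.4025 + 16.0801 + 43.6921) = √140.5383 ≈ 11.8549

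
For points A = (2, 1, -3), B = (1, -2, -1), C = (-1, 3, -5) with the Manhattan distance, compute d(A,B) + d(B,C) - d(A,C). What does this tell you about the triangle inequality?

d(A,B) = 1 + 3 + 2 = 6, d(B,C) = 2 + 5 + 4 = 11, d(A,C) = 3 + 2 + 2 = 7.
d(A,B) + d(B,C) - d(A,C) = 6 + 11 - 7 = 17 - 7 = 10. This is ≥ 0, so the triangle inequality holds for these points.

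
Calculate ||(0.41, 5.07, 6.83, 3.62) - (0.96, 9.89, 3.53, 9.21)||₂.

√(Σ(x_i - y_i)²) = √((0.41 - 0.96)² + (5.07 - 9.89)² + (6.83 - 3.53)² + (3.62 - 9.21)²)
= √((-0.55)² + (-4.82)² + 3.3² + (-5.59)²) = √(0.3025 + 23.2324 + 10.89 + 31.2481) = √65.673 ≈ 8.1039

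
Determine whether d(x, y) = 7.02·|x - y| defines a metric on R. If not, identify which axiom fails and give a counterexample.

Yes. Since |x - y| is a metric on R and 7.02 > 0, the positive scalar multiple 7.02·|x - y| is also a metric: scaling by a positive constant preserves non-negativity, identity (d=0 ⟺ |x-y|=0 ⟺ x=y), symmetry, and the triangle inequality.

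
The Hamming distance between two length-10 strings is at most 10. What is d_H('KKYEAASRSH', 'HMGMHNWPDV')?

Differing positions: 1, 2, 3, 4, 5, 6, 7, 8, 9, 10. Hamming distance = 10. The maximum possible Hamming distance for length-10 strings is 10, so d_H/10 = 10/10 = 1.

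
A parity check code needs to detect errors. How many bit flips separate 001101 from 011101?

Differing positions: 2. Hamming distance = 1.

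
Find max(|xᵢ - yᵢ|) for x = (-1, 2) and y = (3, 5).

max(|x_i - y_i|) = max(|-1 - 3|, |2 - 5|) = max(4, 3) = 4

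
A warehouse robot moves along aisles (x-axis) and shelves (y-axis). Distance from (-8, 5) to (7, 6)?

Σ|x_i - y_i| = |-8 - 7| + |5 - 6| = 15 + 1 = 16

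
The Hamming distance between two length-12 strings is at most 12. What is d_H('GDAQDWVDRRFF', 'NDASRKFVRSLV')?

Differing positions: 1, 4, 5, 6, 7, 8, 10, 11, 12. Hamming distance = 9. The maximum possible Hamming distance for length-12 strings is 12, so d_H/12 = 9/12 = 0.75.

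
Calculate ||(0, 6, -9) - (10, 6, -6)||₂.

√(Σ(x_i - y_i)²) = √((0 - 10)² + (6 - 6)² + (-9 - (-6))²)
= √((-10)² + 0² + (-3)²) = √(100 + 0 + 9) = √109 ≈ 10.4403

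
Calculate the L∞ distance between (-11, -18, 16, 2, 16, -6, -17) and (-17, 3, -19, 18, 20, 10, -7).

max(|x_i - y_i|) = max(|-11 - (-17)|, |-18 - 3|, |16 - (-19)|, |2 - 18|, |16 - 20|, |-6 - 10|, |-17 - (-7)|) = max(6, 21, 35, 16, 4, 16, 10) = 35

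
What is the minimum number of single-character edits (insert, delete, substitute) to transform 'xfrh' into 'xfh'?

Let D[i][j] be the edit distance between the first i characters of 'xfrh' and the first j characters of 'xfh', with D[i][0] = i, D[0][j] = j, and D[i][j] = D[i-1][j-1] if the characters match, else 1 + min(D[i-1][j], D[i][j-1], D[i-1][j-1]). Filling the table (rows: prefixes of 'xfrh', columns: prefixes of 'xfh'):
     ε  x  f  h
  ε  0  1  2  3
  x  1  0  1  2
  f  2  1  0  1
  r  3  2  1  1
  h  4  3  2  1
The bottom-right entry gives D[4][3] = 1, so no sequence of fewer than 1 edit works. Backtracking through the table gives one optimal edit sequence (1 edit):
  xfrh → xfh (del r @3)
Edit distance = 1.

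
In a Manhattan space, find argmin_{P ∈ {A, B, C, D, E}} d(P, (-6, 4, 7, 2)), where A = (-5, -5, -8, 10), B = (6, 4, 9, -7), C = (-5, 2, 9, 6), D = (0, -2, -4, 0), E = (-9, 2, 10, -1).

Distances: d(A) = 33, d(B) = 23, d(C) = 9, d(D) = 25, d(E) = 11. Nearest: C = (-5, 2, 9, 6) with distance 9.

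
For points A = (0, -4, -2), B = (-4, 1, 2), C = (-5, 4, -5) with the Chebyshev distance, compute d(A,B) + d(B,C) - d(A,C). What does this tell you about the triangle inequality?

d(A,B) = max(4, 5, 4) = 5, d(B,C) = max(1, 3, 7) = 7, d(A,C) = max(5, 8, 3) = 8.
d(A,B) + d(B,C) - d(A,C) = 5 + 7 - 8 = 12 - 8 = 4. This is ≥ 0, so the triangle inequality holds for these points.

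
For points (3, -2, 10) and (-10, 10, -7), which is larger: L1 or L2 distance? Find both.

L1 = |3 - (-10)| + |-2 - 10| + |10 - (-7)| = 13 + 12 + 17 = 42
L2 = √(13² + 12² + 17²) = √602 ≈ 24.5357
L1 ≥ L2 always (equality iff movement is along one axis); L1 > L2 here.
Ratio L1/L2 = 42/√602 ≈ 1.7118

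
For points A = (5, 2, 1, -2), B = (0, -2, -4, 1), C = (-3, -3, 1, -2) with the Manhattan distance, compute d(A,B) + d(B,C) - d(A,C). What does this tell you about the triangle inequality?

d(A,B) = 5 + 4 + 5 + 3 = 17, d(B,C) = 3 + 1 + 5 + 3 = 12, d(A,C) = 8 + 5 + 0 + 0 = 13.
d(A,B) + d(B,C) - d(A,C) = 17 + 12 - 13 = 29 - 13 = 16. This is ≥ 0, so the triangle inequality holds for these points.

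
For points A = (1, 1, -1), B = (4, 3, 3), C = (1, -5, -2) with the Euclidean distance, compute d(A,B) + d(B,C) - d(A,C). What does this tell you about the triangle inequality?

d(A,B) = √(3² + 2² + 4²) = √29 ≈ 5.3852, d(B,C) = √(3² + 8² + 5²) = √98 ≈ 9.8995, d(A,C) = √(0² + 6² + 1²) = √37 ≈ 6.0828.
d(A,B) + d(B,C) - d(A,C) = 5.3852 + 9.8995 - 6.0828 = 15.2847 - 6.0828 = 9.2019 (to 4 decimal places). This is ≥ 0, so the triangle inequality holds for these points.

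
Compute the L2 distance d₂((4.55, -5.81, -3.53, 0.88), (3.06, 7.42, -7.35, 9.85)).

√(Σ(x_i - y_i)²) = √((4.55 - 3.06)² + (-5.81 - 7.42)² + (-3.53 - (-7.35))² + (0.88 - 9.85)²)
= √(1.49² + (-13.23)² + 3.82² + (-8.97)²) = √(2.2201 + 175.0329 + 14.5924 + 80.4609) = √272.3063 ≈ 16.5017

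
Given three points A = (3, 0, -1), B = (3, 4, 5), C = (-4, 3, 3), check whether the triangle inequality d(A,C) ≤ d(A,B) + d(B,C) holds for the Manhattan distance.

d(A,B) = 0 + 4 + 6 = 10, d(B,C) = 7 + 1 + 2 = 10, d(A,C) = 7 + 3 + 4 = 14.
d(A,C) = 14 ≤ 10 + 10 = 20. Triangle inequality is satisfied.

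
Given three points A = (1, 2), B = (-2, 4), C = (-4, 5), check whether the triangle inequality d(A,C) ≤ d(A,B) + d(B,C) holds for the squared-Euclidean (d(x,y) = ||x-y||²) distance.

d(A,B) = 3² + 2² = 13, d(B,C) = 2² + 1² = 5, d(A,C) = 5² + 3² = 34.
d(A,C) = 34 > 13 + 5 = 18. Triangle inequality is VIOLATED. (Squared-Euclidean is not a metric — this is a counterexample.)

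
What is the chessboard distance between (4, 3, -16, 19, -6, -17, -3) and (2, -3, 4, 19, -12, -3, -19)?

max(|x_i - y_i|) = max(|4 - 2|, |3 - (-3)|, |-16 - 4|, |19 - 19|, |-6 - (-12)|, |-17 - (-3)|, |-3 - (-19)|) = max(2, 6, 20, 0, 6, 14, 16) = 20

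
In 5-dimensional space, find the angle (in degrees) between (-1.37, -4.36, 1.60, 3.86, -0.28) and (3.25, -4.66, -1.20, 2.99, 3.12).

With u = (-1.37, -4.36, 1.60, 3.86, -0.28), v = (3.25, -4.66, -1.20, 2.99, 3.12):
u·v = (-1.37)·3.25 + (-4.36)·(-4.66) + 1.6·(-1.2) + 3.86·2.99 + (-0.28)·3.12 = (-4.4525) + 20.3176 + (-1.92) + 11.5414 + (-0.8736) = 24.6129.
|u| = √((-1.37)² + (-4.36)² + 1.6² + 3.86² + (-0.28)²) = √(1.8769 + 19.0096 + 2.56 + 14.8996 + 0.0784) = √38.4245, |v| = √(3.25² + (-4.66)² + (-1.2)² + 2.99² + 3.12²) = √(10.5625 + 21.7156 + 1.44 + 8.9401 + 9.7344) = √52.3926.
cos θ = (u·v)/(|u||v|) = 24.6129/(√38.4245·√52.3926) ≈ 0.548559
θ = arccos(0.548559) ≈ 56.73°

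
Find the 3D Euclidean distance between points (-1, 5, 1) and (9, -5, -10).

√(Σ(x_i - y_i)²) = √((-1 - 9)² + (5 - (-5))² + (1 - (-10))²)
= √((-10)² + 10² + 11²) = √(100 + 100 + 121) = √321 ≈ 17.9165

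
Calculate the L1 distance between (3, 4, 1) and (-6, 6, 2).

Σ|x_i - y_i| = |3 - (-6)| + |4 - 6| + |1 - 2| = 9 + 2 + 1 = 12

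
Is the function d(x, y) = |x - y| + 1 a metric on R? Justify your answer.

No. d fails identity of indiscernibles (specifically d(x,x) = 0): d(1, 1) = |1 - 1| + 1 = 0 + 1 = 1 ≠ 0.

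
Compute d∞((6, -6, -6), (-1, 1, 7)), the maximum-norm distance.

max(|x_i - y_i|) = max(|6 - (-1)|, |-6 - 1|, |-6 - 7|) = max(7, 7, 13) = 13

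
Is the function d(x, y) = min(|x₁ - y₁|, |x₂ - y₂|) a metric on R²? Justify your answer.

No. d fails identity of indiscernibles: take x = (5, 0) and y = (5, 7). Then d(x,y) = min(|5 - 5|, |0 - 7|) = min(0, 7) = 0, yet x ≠ y.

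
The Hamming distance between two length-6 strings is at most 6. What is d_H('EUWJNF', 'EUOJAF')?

Differing positions: 3, 5. Hamming distance = 2. The maximum possible Hamming distance for length-6 strings is 6, so d_H/6 = 2/6 ≈ 0.3333.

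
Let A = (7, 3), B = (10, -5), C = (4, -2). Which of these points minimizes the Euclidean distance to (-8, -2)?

Distances: d(A) ≈ 15.8114, d(B) ≈ 18.2483, d(C) = 12. Nearest: C = (4, -2) with distance 12.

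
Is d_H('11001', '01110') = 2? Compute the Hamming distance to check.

Differing positions: 1, 3, 4, 5. Hamming distance = 4, so the claim that d_H = 2 is false.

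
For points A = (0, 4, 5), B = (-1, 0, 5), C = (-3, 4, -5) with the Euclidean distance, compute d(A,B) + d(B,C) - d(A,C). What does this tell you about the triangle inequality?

d(A,B) = √(1² + 4² + 0²) = √17 ≈ 4.1231, d(B,C) = √(2² + 4² + 10²) = √120 ≈ 10.9545, d(A,C) = √(3² + 0² + 10²) = √109 ≈ 10.4403.
d(A,B) + d(B,C) - d(A,C) = 4.1231 + 10.9545 - 10.4403 = 15.0776 - 10.4403 = 4.6373 (to 4 decimal places). This is ≥ 0, so the triangle inequality holds for these points.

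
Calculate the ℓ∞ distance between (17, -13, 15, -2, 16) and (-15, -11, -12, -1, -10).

max(|x_i - y_i|) = max(|17 - (-15)|, |-13 - (-11)|, |15 - (-12)|, |-2 - (-1)|, |16 - (-10)|) = max(32, 2, 27, 1, 26) = 32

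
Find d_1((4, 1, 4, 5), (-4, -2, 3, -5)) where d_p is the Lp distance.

Σ|x_i - y_i| = |4 - (-4)| + |1 - (-2)| + |4 - 3| + |5 - (-5)| = 8 + 3 + 1 + 10 = 22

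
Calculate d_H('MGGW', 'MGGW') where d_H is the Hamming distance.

Differing positions: none. Hamming distance = 0.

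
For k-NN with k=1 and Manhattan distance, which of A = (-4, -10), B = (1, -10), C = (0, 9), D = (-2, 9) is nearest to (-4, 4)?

Distances: d(A) = 14, d(B) = 19, d(C) = 9, d(D) = 7. Nearest: D = (-2, 9) with distance 7.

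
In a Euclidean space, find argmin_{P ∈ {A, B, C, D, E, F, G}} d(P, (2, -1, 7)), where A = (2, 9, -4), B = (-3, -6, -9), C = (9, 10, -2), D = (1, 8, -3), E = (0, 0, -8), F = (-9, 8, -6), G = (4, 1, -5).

Distances: d(A) ≈ 14.8661, d(B) ≈ 17.4929, d(C) ≈ 15.843, d(D) ≈ 13.4907, d(E) ≈ 15.1658, d(F) ≈ 19.2614, d(G) ≈ 12.3288. Nearest: G = (4, 1, -5) with distance 12.3288.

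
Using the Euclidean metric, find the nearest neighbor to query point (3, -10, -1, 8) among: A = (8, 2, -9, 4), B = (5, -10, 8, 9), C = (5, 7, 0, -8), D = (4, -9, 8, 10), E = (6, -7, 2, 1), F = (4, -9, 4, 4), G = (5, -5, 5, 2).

Distances: d(A) ≈ 15.7797, d(B) ≈ 9.2736, d(C) ≈ 23.4521, d(D) ≈ 9.3274, d(E) ≈ 8.7178, d(F) ≈ 6.5574, d(G) ≈ 10.0499. Nearest: F = (4, -9, 4, 4) with distance 6.5574.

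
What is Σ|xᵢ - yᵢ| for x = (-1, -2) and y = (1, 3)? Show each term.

Σ|x_i - y_i| = |-1 - 1| + |-2 - 3| = 2 + 5 = 7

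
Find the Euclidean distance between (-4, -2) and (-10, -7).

√(Σ(x_i - y_i)²) = √((-4 - (-10))² + (-2 - (-7))²)
= √(6² + 5²) = √(36 + 25) = √61 ≈ 7.8102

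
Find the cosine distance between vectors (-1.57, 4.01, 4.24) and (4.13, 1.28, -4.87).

With u = (-1.57, 4.01, 4.24), v = (4.13, 1.28, -4.87):
u·v = (-1.57)·4.13 + 4.01·1.28 + 4.24·(-4.87) = (-6.4841) + 5.1328 + (-20.6488) = -22.0001.
|u| = √((-1.57)² + 4.01² + 4.24²) = √(2.4649 + 16.0801 + 17.9776) = √36.5226, |v| = √(4.13² + 1.28² + (-4.87)²) = √(17.0569 + 1.6384 + 23.7169) = √42.4122.
cos θ = (u·v)/(|u||v|) = -22.0001/(√36.5226·√42.4122) ≈ -0.559
Cosine distance = 1 - cos θ ≈ 1 - (-0.559) = 1.559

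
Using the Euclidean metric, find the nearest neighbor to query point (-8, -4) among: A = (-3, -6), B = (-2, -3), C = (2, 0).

Distances: d(A) ≈ 5.3852, d(B) ≈ 6.0828, d(C) ≈ 10.7703. Nearest: A = (-3, -6) with distance 5.3852.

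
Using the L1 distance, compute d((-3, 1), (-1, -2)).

Σ|x_i - y_i| = |-3 - (-1)| + |1 - (-2)| = 2 + 3 = 5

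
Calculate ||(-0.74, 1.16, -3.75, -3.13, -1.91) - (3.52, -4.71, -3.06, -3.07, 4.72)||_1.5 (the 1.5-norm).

(Σ|x_i - y_i|^1.5)^(1/1.5) = (|-0.74 - 3.52|^1.5 + |1.16 - (-4.71)|^1.5 + |-3.75 - (-3.06)|^1.5 + |-3.13 - (-3.07)|^1.5 + |-1.91 - 4.72|^1.5)^(1/1.5)
= (4.26^1.5 + 5.87^1.5 + 0.69^1.5 + 0.06^1.5 + 6.63^1.5)^(1/1.5) ≈ (8.7925 + 14.2219 + 0.5732 + 0.0147 + 17.0714)^(1/1.5) = (40.6737)^(1/1.5) ≈ 11.827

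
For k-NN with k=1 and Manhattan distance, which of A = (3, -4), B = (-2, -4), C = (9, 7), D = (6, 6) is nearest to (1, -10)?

Distances: d(A) = 8, d(B) = 9, d(C) = 25, d(D) = 21. Nearest: A = (3, -4) with distance 8.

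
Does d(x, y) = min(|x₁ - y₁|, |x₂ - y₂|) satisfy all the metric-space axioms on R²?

No. d fails identity of indiscernibles: take x = (-2, 0) and y = (-2, 8). Then d(x,y) = min(|-2 - (-2)|, |0 - 8|) = min(0, 8) = 0, yet x ≠ y.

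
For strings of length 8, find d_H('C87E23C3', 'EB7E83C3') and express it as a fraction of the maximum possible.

Differing positions: 1, 2, 5. Hamming distance = 3. The maximum possible Hamming distance for length-8 strings is 8, so d_H/8 = 3/8 = 0.375.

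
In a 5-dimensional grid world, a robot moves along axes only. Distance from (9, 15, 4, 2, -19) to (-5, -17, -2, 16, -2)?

Σ|x_i - y_i| = |9 - (-5)| + |15 - (-17)| + |4 - (-2)| + |2 - 16| + |-19 - (-2)| = 14 + 32 + 6 + 14 + 17 = 83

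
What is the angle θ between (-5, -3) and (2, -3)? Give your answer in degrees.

With u = (-5, -3), v = (2, -3):
u·v = (-5)·2 + (-3)·(-3) = (-10) + 9 = -1.
|u| = √((-5)² + (-3)²) = √34, |v| = √(2² + (-3)²) = √13, so |u||v| = √(34·13) = √442.
cos θ = (u·v)/(|u||v|) = -1/√442 ≈ -0.047565
θ = arccos(-0.047565) ≈ 92.73°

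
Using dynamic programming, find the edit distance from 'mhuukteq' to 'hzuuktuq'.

Let D[i][j] be the edit distance between the first i characters of 'mhuukteq' and the first j characters of 'hzuuktuq', with D[i][0] = i, D[0][j] = j, and D[i][j] = D[i-1][j-1] if the characters match, else 1 + min(D[i-1][j], D[i][j-1], D[i-1][j-1]). Filling the table (rows: prefixes of 'mhuukteq', columns: prefixes of 'hzuuktuq'):
     ε  h  z  u  u  k  t  u  q
  ε  0  1  2  3  4  5  6  7  8
  m  1  1  2  3  4  5  6  7  8
  h  2  1  2  3  4  5  6  7  8
  u  3  2  2  2  3  4  5  6  7
  u  4  3  3  2  2  3  4  5  6
  k  5  4  4  3  3  2  3  4  5
  t  6  5  5  4  4  3  2  3  4
  e  7  6  6  5  5  4  3  3  4
  q  8  7  7  6  6  5  4  4  3
The bottom-right entry gives D[8][8] = 3, so no sequence of fewer than 3 edits works. Backtracking through the table gives one optimal edit sequence (3 edits):
  mhuukteq → hhuukteq (sub m→h @1)
  hhuukteq → hzuukteq (sub h→z @2)
  hzuukteq → hzuuktuq (sub e→u @7)
Edit distance = 3.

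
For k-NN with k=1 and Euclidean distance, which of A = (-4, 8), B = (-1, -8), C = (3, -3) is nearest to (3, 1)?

Distances: d(A) ≈ 9.8995, d(B) ≈ 9.8489, d(C) = 4. Nearest: C = (3, -3) with distance 4.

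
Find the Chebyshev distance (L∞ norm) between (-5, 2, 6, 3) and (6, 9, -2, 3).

max(|x_i - y_i|) = max(|-5 - 6|, |2 - 9|, |6 - (-2)|, |3 - 3|) = max(11, 7, 8, 0) = 11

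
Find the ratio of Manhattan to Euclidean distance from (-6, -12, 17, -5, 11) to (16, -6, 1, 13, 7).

L1 = |-6 - 16| + |-12 - (-6)| + |17 - 1| + |-5 - 13| + |11 - 7| = 22 + 6 + 16 + 18 + 4 = 66
L2 = √(22² + 6² + 16² + 18² + 4²) = √1116 ≈ 33.4066
L1 ≥ L2 always (equality iff movement is along one axis); L1 > L2 here.
Ratio L1/L2 = 66/√1116 ≈ 1.9757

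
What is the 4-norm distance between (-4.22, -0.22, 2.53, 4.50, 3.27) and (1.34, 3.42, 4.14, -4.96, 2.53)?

(Σ|x_i - y_i|^4)^(1/4) = (|-4.22 - 1.34|^4 + |-0.22 - 3.42|^4 + |2.53 - 4.14|^4 + |4.5 - (-4.96)|^4 + |3.27 - 2.53|^4)^(1/4)
= (5.56^4 + 3.64^4 + 1.61^4 + 9.46^4 + 0.74^4)^(1/4) ≈ (955.6507 + 175.5519 + 6.719 + 8008.7465 + 0.2999)^(1/4) = (9146.968)^(1/4) ≈ 9.7796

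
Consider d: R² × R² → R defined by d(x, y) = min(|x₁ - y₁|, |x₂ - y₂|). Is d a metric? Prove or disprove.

No. d fails identity of indiscernibles: take x = (3, 0) and y = (3, 4). Then d(x,y) = min(|3 - 3|, |0 - 4|) = min(0, 4) = 0, yet x ≠ y.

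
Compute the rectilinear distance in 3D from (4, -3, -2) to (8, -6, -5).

Σ|x_i - y_i| = |4 - 8| + |-3 - (-6)| + |-2 - (-5)| = 4 + 3 + 3 = 10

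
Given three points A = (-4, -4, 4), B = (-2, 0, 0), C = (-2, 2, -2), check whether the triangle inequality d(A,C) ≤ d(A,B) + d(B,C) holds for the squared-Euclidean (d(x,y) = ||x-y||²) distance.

d(A,B) = 2² + 4² + 4² = 36, d(B,C) = 0² + 2² + 2² = 8, d(A,C) = 2² + 6² + 6² = 76.
d(A,C) = 76 > 36 + 8 = 44. Triangle inequality is VIOLATED. (Squared-Euclidean is not a metric — this is a counterexample.)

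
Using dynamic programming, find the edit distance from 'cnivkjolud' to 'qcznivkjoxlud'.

Let D[i][j] be the edit distance between the first i characters of 'cnivkjolud' and the first j characters of 'qcznivkjoxlud', with D[i][0] = i, D[0][j] = j, and D[i][j] = D[i-1][j-1] if the characters match, else 1 + min(D[i-1][j], D[i][j-1], D[i-1][j-1]). Filling the table (rows: prefixes of 'cnivkjolud', columns: prefixes of 'qcznivkjoxlud'):
     ε  q  c  z  n  i  v  k  j  o  x  l  u  d
  ε  0  1  2  3  4  5  6  7  8  9 10 11 12 13
  c  1  1  1  2  3  4  5  6  7  8  9 10 11 12
  n  2  2  2  2  2  3  4  5  6  7  8  9 10 11
  i  3  3  3  3  3  2  3  4  5  6  7  8  9 10
  v  4  4  4  4  4  3  2  3  4  5  6  7  8  9
  k  5  5  5  5  5  4  3  2  3  4  5  6  7  8
  j  6  6  6  6  6  5  4  3  2  3  4  5  6  7
  o  7  7  7  7  7  6  5  4  3  2  3  4  5  6
  l  8  8  8  8  8  7  6  5  4  3  3  3  4  5
  u  9  9  9  9  9  8  7  6  5  4  4  4  3  4
  d 10 10 10 10 10  9  8  7  6  5  5  5  4  3
The bottom-right entry gives D[10][13] = 3, so no sequence of fewer than 3 edits works. Backtracking through the table gives one optimal edit sequence (3 edits):
  cnivkjolud → qcnivkjolud (ins q @1)
  qcnivkjolud → qcznivkjolud (ins z @3)
  qcznivkjolud → qcznivkjoxlud (ins x @10)
Edit distance = 3.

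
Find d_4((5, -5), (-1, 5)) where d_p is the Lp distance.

(Σ|x_i - y_i|^4)^(1/4) = (|5 - (-1)|^4 + |-5 - 5|^4)^(1/4)
= (6^4 + 10^4)^(1/4) = (1296 + 10000)^(1/4) = (11296)^(1/4) ≈ 10.3093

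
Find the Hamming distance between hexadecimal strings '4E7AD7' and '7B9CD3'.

Differing positions: 1, 2, 3, 4, 6. Hamming distance = 5.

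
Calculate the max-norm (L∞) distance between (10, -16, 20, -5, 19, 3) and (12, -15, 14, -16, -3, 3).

max(|x_i - y_i|) = max(|10 - 12|, |-16 - (-15)|, |20 - 14|, |-5 - (-16)|, |19 - (-3)|, |3 - 3|) = max(2, 1, 6, 11, 22, 0) = 22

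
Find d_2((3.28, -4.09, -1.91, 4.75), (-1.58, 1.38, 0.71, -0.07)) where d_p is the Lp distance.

(Σ|x_i - y_i|^2)^(1/2) = (|3.28 - (-1.58)|^2 + |-4.09 - 1.38|^2 + |-1.91 - 0.71|^2 + |4.75 - (-0.07)|^2)^(1/2)
= (4.86^2 + 5.47^2 + 2.62^2 + 4.82^2)^(1/2) = (23.6196 + 29.9209 + 6.8644 + 23.2324)^(1/2) = (83.6373)^(1/2) ≈ 9.1453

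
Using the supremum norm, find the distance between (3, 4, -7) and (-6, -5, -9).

max(|x_i - y_i|) = max(|3 - (-6)|, |4 - (-5)|, |-7 - (-9)|) = max(9, 9, 2) = 9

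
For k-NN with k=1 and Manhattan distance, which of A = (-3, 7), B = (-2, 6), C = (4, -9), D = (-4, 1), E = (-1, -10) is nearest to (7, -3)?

Distances: d(A) = 20, d(B) = 18, d(C) = 9, d(D) = 15, d(E) = 15. Nearest: C = (4, -9) with distance 9.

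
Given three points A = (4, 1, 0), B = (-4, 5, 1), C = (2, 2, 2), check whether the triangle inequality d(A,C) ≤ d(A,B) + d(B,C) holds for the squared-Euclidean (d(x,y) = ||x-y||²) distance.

d(A,B) = 8² + 4² + 1² = 81, d(B,C) = 6² + 3² + 1² = 46, d(A,C) = 2² + 1² + 2² = 9.
d(A,C) = 9 ≤ 81 + 46 = 127. Triangle inequality is satisfied.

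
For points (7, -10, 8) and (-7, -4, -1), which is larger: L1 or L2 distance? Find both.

L1 = |7 - (-7)| + |-10 - (-4)| + |8 - (-1)| = 14 + 6 + 9 = 29
L2 = √(14² + 6² + 9²) = √313 ≈ 17.6918
L1 ≥ L2 always (equality iff movement is along one axis); L1 > L2 here.
Ratio L1/L2 = 29/√313 ≈ 1.6392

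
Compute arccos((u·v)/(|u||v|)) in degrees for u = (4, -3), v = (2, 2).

With u = (4, -3), v = (2, 2):
u·v = 4·2 + (-3)·2 = 8 + (-6) = 2.
|u| = √(4² + (-3)²) = √25, |v| = √(2² + 2²) = √8, so |u||v| = √(25·8) = √200.
cos θ = (u·v)/(|u||v|) = 2/√200 ≈ 0.141421
θ = arccos(0.141421) ≈ 81.87°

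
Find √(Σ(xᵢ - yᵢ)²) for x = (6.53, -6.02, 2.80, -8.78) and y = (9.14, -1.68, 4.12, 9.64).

√(Σ(x_i - y_i)²) = √((6.53 - 9.14)² + (-6.02 - (-1.68))² + (2.8 - 4.12)² + (-8.78 - 9.64)²)
= √((-2.61)² + (-4.34)² + (-1.32)² + (-18.42)²) = √(6.8121 + 18.8356 + 1.7424 + 339.2964) = √366.6865 ≈ 19.1491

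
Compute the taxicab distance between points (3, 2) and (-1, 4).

Σ|x_i - y_i| = |3 - (-1)| + |2 - 4| = 4 + 2 = 6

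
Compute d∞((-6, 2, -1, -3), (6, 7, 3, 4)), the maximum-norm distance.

max(|x_i - y_i|) = max(|-6 - 6|, |2 - 7|, |-1 - 3|, |-3 - 4|) = max(12, 5, 4, 7) = 12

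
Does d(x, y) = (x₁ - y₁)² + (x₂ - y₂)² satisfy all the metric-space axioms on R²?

No. The squared Euclidean distance fails the triangle inequality. Counterexample: x = (0, 0), y = (2, 3), z = (4, 6). d(x,z) = 4² + 6² = 52, but d(x,y) + d(y,z) = (2² + 3²) + (2² + 3²) = 13 + 13 = 26. Since 52 > 26, the triangle inequality is violated. (Note: √d, the ordinary Euclidean distance, IS a metric.)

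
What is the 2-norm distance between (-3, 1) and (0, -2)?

(Σ|x_i - y_i|^2)^(1/2) = (|-3 - 0|^2 + |1 - (-2)|^2)^(1/2)
= (3^2 + 3^2)^(1/2) = (9 + 9)^(1/2) = (18)^(1/2) ≈ 4.2426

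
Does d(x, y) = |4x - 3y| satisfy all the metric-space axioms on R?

No. d fails symmetry: d(6, 9) = |4·6 - 3·9| = |-3| = 3, but d(9, 6) = |4·9 - 3·6| = |18| = 18. Since 3 ≠ 18, d(x,y) ≠ d(y,x) in general.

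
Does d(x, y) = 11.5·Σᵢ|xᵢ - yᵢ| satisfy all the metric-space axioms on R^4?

Yes. The L1 (Manhattan) norm induces a metric on R^4, and multiplying a metric by a positive constant 11.5 > 0 preserves all four axioms: non-negativity (11.5·||x-y|| ≥ 0), identity (11.5·||x-y|| = 0 ⟺ ||x-y|| = 0 ⟺ x = y), symmetry (||x-y|| = ||y-x||), and the triangle inequality (11.5·||x-z|| ≤ 11.5·||x-y|| + 11.5·||y-z||). So d is a metric.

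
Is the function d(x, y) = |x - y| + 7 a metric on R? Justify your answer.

No. d fails identity of indiscernibles (specifically d(x,x) = 0): d(-7, -7) = |-7 - (-7)| + 7 = 0 + 7 = 7 ≠ 0.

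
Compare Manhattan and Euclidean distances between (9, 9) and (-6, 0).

L1 = |9 - (-6)| + |9 - 0| = 15 + 9 = 24
L2 = √(15² + 9²) = √306 ≈ 17.4929
L1 ≥ L2 always (equality iff movement is along one axis); L1 > L2 here.
Ratio L1/L2 = 24/√306 ≈ 1.372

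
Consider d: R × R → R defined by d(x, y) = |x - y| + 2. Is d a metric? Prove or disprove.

No. d fails identity of indiscernibles (specifically d(x,x) = 0): d(7, 7) = |7 - 7| + 2 = 0 + 2 = 2 ≠ 0.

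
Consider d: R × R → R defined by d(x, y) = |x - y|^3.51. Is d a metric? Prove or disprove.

No. d(x,y) = |x-y|^3.51 fails the triangle inequality since p = 3.51 > 1. Counterexample: x = 5, y = 8, z = 9. d(x,z) = |5 - 9|^3.51 = 4^3.51 ≈ 129.7868, but d(x,y) + d(y,z) = 3^3.51 + 1^3.51 ≈ 47.282 + 1 = 48.282. Since 129.7868 > 48.282, the triangle inequality is violated.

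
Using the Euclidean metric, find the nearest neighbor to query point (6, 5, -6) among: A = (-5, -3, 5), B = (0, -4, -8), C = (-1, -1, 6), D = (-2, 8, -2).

Distances: d(A) ≈ 17.4929, d(B) = 11, d(C) ≈ 15.1327, d(D) ≈ 9.434. Nearest: D = (-2, 8, -2) with distance 9.434.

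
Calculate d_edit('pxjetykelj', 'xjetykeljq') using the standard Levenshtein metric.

Let D[i][j] be the edit distance between the first i characters of 'pxjetykelj' and the first j characters of 'xjetykeljq', with D[i][0] = i, D[0][j] = j, and D[i][j] = D[i-1][j-1] if the characters match, else 1 + min(D[i-1][j], D[i][j-1], D[i-1][j-1]). Filling the table (rows: prefixes of 'pxjetykelj', columns: prefixes of 'xjetykeljq'):
     ε  x  j  e  t  y  k  e  l  j  q
  ε  0  1  2  3  4  5  6  7  8  9 10
  p  1  1  2  3  4  5  6  7  8  9 10
  x  2  1  2  3  4  5  6  7  8  9 10
  j  3  2  1  2  3  4  5  6  7  8  9
  e  4  3  2  1  2  3  4  5  6  7  8
  t  5  4  3  2  1  2  3  4  5  6  7
  y  6  5  4  3  2  1  2  3  4  5  6
  k  7  6  5  4  3  2  1  2  3  4  5
  e  8  7  6  5  4  3  2  1  2  3  4
  l  9  8  7  6  5  4  3  2  1  2  3
  j 10  9  8  7  6  5  4  3  2  1  2
The bottom-right entry gives D[10][10] = 2, so no sequence of fewer than 2 edits works. Backtracking through the table gives one optimal edit sequence (2 edits):
  pxjetykelj → xjetykelj (del p @1)
  xjetykelj → xjetykeljq (ins q @10)
Edit distance = 2.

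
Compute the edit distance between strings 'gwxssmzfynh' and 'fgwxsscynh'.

Let D[i][j] be the edit distance between the first i characters of 'gwxssmzfynh' and the first j characters of 'fgwxsscynh', with D[i][0] = i, D[0][j] = j, and D[i][j] = D[i-1][j-1] if the characters match, else 1 + min(D[i-1][j], D[i][j-1], D[i-1][j-1]). Filling the table (rows: prefixes of 'gwxssmzfynh', columns: prefixes of 'fgwxsscynh'):
     ε  f  g  w  x  s  s  c  y  n  h
  ε  0  1  2  3  4  5  6  7  8  9 10
  g  1  1  1  2  3  4  5  6  7  8  9
  w  2  2  2  1  2  3  4  5  6  7  8
  x  3  3  3  2  1  2  3  4  5  6  7
  s  4  4  4  3  2  1  2  3  4  5  6
  s  5  5  5  4  3  2  1  2  3  4  5
  m  6  6  6  5  4  3  2  2  3  4  5
  z  7  7  7  6  5  4  3  3  3  4  5
  f  8  7  8  7  6  5  4  4  4  4  5
  y  9  8  8  8  7  6  5  5  4  5  5
  n 10  9  9  9  8  7  6  6  5  4  5
  h 11 10 10 10  9  8  7  7  6  5  4
The bottom-right entry gives D[11][10] = 4, so no sequence of fewer than 4 edits works. Backtracking through the table gives one optimal edit sequence (4 edits):
  gwxssmzfynh → fgwxssmzfynh (ins f @1)
  fgwxssmzfynh → fgwxsszfynh (del m @7)
  fgwxsszfynh → fgwxssfynh (del z @7)
  fgwxssfynh → fgwxsscynh (sub f→c @7)
Edit distance = 4.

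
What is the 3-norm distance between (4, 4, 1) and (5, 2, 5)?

(Σ|x_i - y_i|^3)^(1/3) = (|4 - 5|^3 + |4 - 2|^3 + |1 - 5|^3)^(1/3)
= (1^3 + 2^3 + 4^3)^(1/3) = (1 + 8 + 64)^(1/3) = (73)^(1/3) ≈ 4.1793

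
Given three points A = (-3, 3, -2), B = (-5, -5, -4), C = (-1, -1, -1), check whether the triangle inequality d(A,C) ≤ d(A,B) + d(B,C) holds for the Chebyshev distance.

d(A,B) = max(2, 8, 2) = 8, d(B,C) = max(4, 4, 3) = 4, d(A,C) = max(2, 4, 1) = 4.
d(A,C) = 4 ≤ 8 + 4 = 12. Triangle inequality is satisfied.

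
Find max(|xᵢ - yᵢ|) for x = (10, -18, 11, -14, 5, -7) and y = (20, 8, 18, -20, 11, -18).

max(|x_i - y_i|) = max(|10 - 20|, |-18 - 8|, |11 - 18|, |-14 - (-20)|, |5 - 11|, |-7 - (-18)|) = max(10, 26, 7, 6, 6, 11) = 26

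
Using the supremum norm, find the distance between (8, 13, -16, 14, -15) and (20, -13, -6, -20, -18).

max(|x_i - y_i|) = max(|8 - 20|, |13 - (-13)|, |-16 - (-6)|, |14 - (-20)|, |-15 - (-18)|) = max(12, 26, 10, 34, 3) = 34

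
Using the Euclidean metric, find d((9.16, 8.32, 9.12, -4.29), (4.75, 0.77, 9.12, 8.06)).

√(Σ(x_i - y_i)²) = √((9.16 - 4.75)² + (8.32 - 0.77)² + (9.12 - 9.12)² + (-4.29 - 8.06)²)
= √(4.41² + 7.55² + 0² + (-12.35)²) = √(19.4481 + 57.0025 + 0 + 152.5225) = √228.9731 ≈ 15.1319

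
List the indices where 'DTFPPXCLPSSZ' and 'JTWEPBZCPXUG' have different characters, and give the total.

Differing positions: 1, 3, 4, 6, 7, 8, 10, 11, 12. Hamming distance = 9.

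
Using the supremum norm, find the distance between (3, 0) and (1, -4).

max(|x_i - y_i|) = max(|3 - 1|, |0 - (-4)|) = max(2, 4) = 4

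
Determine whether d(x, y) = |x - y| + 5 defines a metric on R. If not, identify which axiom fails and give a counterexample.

No. d fails identity of indiscernibles (specifically d(x,x) = 0): d(3, 3) = |3 - 3| + 5 = 0 + 5 = 5 ≠ 0.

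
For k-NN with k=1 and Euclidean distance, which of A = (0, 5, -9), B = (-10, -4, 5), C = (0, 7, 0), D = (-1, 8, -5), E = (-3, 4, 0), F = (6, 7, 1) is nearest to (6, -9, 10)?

Distances: d(A) ≈ 24.3516, d(B) ≈ 17.4929, d(C) ≈ 19.799, d(D) ≈ 23.7276, d(E) ≈ 18.7083, d(F) ≈ 18.3576. Nearest: B = (-10, -4, 5) with distance 17.4929.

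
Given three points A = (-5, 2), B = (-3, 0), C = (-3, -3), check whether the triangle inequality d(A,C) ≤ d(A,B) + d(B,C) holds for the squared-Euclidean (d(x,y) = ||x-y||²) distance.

d(A,B) = 2² + 2² = 8, d(B,C) = 0² + 3² = 9, d(A,C) = 2² + 5² = 29.
d(A,C) = 29 > 8 + 9 = 17. Triangle inequality is VIOLATED. (Squared-Euclidean is not a metric — this is a counterexample.)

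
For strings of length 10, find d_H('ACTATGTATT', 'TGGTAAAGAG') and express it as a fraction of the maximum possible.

Differing positions: 1, 2, 3, 4, 5, 6, 7, 8, 9, 10. Hamming distance = 10. The maximum possible Hamming distance for length-10 strings is 10, so d_H/10 = 10/10 = 1.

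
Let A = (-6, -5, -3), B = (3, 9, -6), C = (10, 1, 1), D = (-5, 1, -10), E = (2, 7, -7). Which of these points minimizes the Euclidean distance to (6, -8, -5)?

Distances: d(A) ≈ 12.53, d(B) ≈ 17.2916, d(C) ≈ 11.5326, d(D) ≈ 15.0665, d(E) ≈ 15.6525. Nearest: C = (10, 1, 1) with distance 11.5326.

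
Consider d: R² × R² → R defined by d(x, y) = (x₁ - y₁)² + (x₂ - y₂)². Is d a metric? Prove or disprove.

No. The squared Euclidean distance fails the triangle inequality. Counterexample: x = (0, 0), y = (2, 5), z = (4, 10). d(x,z) = 4² + 10² = 116, but d(x,y) + d(y,z) = (2² + 5²) + (2² + 5²) = 29 + 29 = 58. Since 116 > 58, the triangle inequality is violated. (Note: √d, the ordinary Euclidean distance, IS a metric.)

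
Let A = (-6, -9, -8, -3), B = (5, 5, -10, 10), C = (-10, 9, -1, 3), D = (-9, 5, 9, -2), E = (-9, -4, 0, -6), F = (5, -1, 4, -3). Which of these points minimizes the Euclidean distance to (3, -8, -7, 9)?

Distances: d(A) ≈ 15.0665, d(B) ≈ 13.5277, d(C) ≈ 23.0217, d(D) ≈ 26.2679, d(E) ≈ 20.8327, d(F) ≈ 17.8326. Nearest: B = (5, 5, -10, 10) with distance 13.5277.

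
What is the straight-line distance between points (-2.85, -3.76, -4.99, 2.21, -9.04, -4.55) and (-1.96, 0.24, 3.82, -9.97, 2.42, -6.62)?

√(Σ(x_i - y_i)²) = √((-2.85 - (-1.96))² + (-3.76 - 0.24)² + (-4.99 - 3.82)² + (2.21 - (-9.97))² + (-9.04 - 2.42)² + (-4.55 - (-6.62))²)
= √((-0.89)² + (-4)² + (-8.81)² + 12.18² + (-11.46)² + 2.07²) = √(0.7921 + 16 + 77.6161 + 148.3524 + 131.3316 + 4.2849) = √378.3771 ≈ 19.4519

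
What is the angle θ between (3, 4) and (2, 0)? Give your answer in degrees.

With u = (3, 4), v = (2, 0):
u·v = 3·2 + 4·0 = 6 + 0 = 6.
|u| = √(3² + 4²) = √25, |v| = √(2² + 0²) = √4, so |u||v| = √(25·4) = √100 = 10.
cos θ = (u·v)/(|u||v|) = 6/10 = 0.6
θ = arccos(0.6) ≈ 53.13°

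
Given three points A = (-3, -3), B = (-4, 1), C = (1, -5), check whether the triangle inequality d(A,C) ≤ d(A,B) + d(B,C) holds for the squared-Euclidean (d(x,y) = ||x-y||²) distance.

d(A,B) = 1² + 4² = 17, d(B,C) = 5² + 6² = 61, d(A,C) = 4² + 2² = 20.
d(A,C) = 20 ≤ 17 + 61 = 78. Triangle inequality is satisfied.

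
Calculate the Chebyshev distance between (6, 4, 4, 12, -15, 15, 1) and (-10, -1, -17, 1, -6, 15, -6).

max(|x_i - y_i|) = max(|6 - (-10)|, |4 - (-1)|, |4 - (-17)|, |12 - 1|, |-15 - (-6)|, |15 - 15|, |1 - (-6)|) = max(16, 5, 21, 11, 9, 0, 7) = 21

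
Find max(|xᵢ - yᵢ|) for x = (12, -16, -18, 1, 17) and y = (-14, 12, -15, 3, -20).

max(|x_i - y_i|) = max(|12 - (-14)|, |-16 - 12|, |-18 - (-15)|, |1 - 3|, |17 - (-20)|) = max(26, 28, 3, 2, 37) = 37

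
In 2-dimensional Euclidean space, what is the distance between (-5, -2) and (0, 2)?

√(Σ(x_i - y_i)²) = √((-5 - 0)² + (-2 - 2)²)
= √((-5)² + (-4)²) = √(25 + 16) = √41 ≈ 6.4031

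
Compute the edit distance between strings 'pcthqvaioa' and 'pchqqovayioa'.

Let D[i][j] be the edit distance between the first i characters of 'pcthqvaioa' and the first j characters of 'pchqqovayioa', with D[i][0] = i, D[0][j] = j, and D[i][j] = D[i-1][j-1] if the characters match, else 1 + min(D[i-1][j], D[i][j-1], D[i-1][j-1]). Filling the table (rows: prefixes of 'pcthqvaioa', columns: prefixes of 'pchqqovayioa'):
     ε  p  c  h  q  q  o  v  a  y  i  o  a
  ε  0  1  2  3  4  5  6  7  8  9 10 11 12
  p  1  0  1  2  3  4  5  6  7  8  9 10 11
  c  2  1  0  1  2  3  4  5  6  7  8  9 10
  t  3  2  1  1  2  3  4  5  6  7  8  9 10
  h  4  3  2  1  2  3  4  5  6  7  8  9 10
  q  5  4  3  2  1  2  3  4  5  6  7  8  9
  v  6  5  4  3  2  2  3  3  4  5  6  7  8
  a  7  6  5  4  3  3  3  4  3  4  5  6  7
  i  8  7  6  5  4  4  4  4  4  4  4  5  6
  o  9  8  7  6  5  5  4  5  5  5  5  4  5
  a 10  9  8  7  6  6  5  5  5  6  6  5  4
The bottom-right entry gives D[10][12] = 4, so no sequence of fewer than 4 edits works. Backtracking through the table gives one optimal edit sequence (4 edits):
  pcthqvaioa → pchhqvaioa (sub t→h @3)
  pchhqvaioa → pchqqvaioa (sub h→q @4)
  pchqqvaioa → pchqqovaioa (ins o @6)
  pchqqovaioa → pchqqovayioa (ins y @9)
Edit distance = 4.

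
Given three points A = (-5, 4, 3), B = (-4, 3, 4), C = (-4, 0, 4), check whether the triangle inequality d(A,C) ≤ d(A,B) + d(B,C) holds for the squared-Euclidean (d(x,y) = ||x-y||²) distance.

d(A,B) = 1² + 1² + 1² = 3, d(B,C) = 0² + 3² + 0² = 9, d(A,C) = 1² + 4² + 1² = 18.
d(A,C) = 18 > 3 + 9 = 12. Triangle inequality is VIOLATED. (Squared-Euclidean is not a metric — this is a counterexample.)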